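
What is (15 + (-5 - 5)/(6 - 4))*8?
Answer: 80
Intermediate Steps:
(15 + (-5 - 5)/(6 - 4))*8 = (15 - 10/2)*8 = (15 - 10*½)*8 = (15 - 5)*8 = 10*8 = 80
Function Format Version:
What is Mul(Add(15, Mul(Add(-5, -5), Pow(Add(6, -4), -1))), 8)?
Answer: 80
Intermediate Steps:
Mul(Add(15, Mul(Add(-5, -5), Pow(Add(6, -4), -1))), 8) = Mul(Add(15, Mul(-10, Pow(2, -1))), 8) = Mul(Add(15, Mul(-10, Rational(1, 2))), 8) = Mul(Add(15, -5), 8) = Mul(10, 8) = 80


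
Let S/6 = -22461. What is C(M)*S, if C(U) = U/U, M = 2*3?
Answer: -134766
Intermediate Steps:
S = -134766 (S = 6*(-22461) = -134766)
M = 6
C(U) = 1
C(M)*S = 1*(-134766) = -134766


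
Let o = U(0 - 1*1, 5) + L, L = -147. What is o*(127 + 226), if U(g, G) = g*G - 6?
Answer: -55774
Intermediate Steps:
U(g, G) = -6 + G*g (U(g, G) = G*g - 6 = -6 + G*g)
o = -158 (o = (-6 + 5*(0 - 1*1)) - 147 = (-6 + 5*(0 - 1)) - 147 = (-6 + 5*(-1)) - 147 = (-6 - 5) - 147 = -11 - 147 = -158)
o*(127 + 226) = -158*(127 + 226) = -158*353 = -55774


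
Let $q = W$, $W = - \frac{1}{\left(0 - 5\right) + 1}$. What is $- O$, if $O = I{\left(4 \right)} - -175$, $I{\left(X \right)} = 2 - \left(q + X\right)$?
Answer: $- \frac{691}{4} \approx -172.75$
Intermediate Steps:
$W = \frac{1}{4}$ ($W = - \frac{1}{\left(0 - 5\right) + 1} = - \frac{1}{-5 + 1} = - \frac{1}{-4} = \left(-1\right) \left(- \frac{1}{4}\right) = \frac{1}{4} \approx 0.25$)
$q = \frac{1}{4} \approx 0.25$
$I{\left(X \right)} = \frac{7}{4} - X$ ($I{\left(X \right)} = 2 - \left(\frac{1}{4} + X\right) = \frac{7}{4} - X$)
$O = \frac{691}{4}$ ($O = \left(\frac{7}{4} - 4\right) - -175 = \left(\frac{7}{4} - 4\right) + 175 = - \frac{9}{4} + 175 = \frac{691}{4} \approx 172.75$)
$- O = \left(-1\right) \frac{691}{4} = - \frac{691}{4}$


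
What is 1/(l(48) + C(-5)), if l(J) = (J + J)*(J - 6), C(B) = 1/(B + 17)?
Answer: 12/48385 ≈ 0.00024801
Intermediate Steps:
C(B) = 1/(17 + B)
l(J) = 2*J*(-6 + J) (l(J) = (2*J)*(-6 + J) = 2*J*(-6 + J))
1/(l(48) + C(-5)) = 1/(2*48*(-6 + 48) + 1/(17 - 5)) = 1/(2*48*42 + 1/12) = 1/(4032 + 1/12) = 1/(48385/12) = 12/48385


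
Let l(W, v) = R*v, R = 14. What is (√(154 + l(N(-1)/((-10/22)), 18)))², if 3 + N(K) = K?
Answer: 406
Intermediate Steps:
N(K) = -3 + K
l(W, v) = 14*v
(√(154 + l(N(-1)/((-10/22)), 18)))² = (√(154 + 14*18))² = (√(154 + 252))² = (√406)² = 406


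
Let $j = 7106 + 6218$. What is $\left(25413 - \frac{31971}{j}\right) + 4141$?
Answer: $\frac{393745525}{13324} \approx 29552.0$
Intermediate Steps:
$j = 13324$
$\left(25413 - \frac{31971}{j}\right) + 4141 = \left(25413 - \frac{31971}{13324}\right) + 4141 = \frac{338570841}{13324} + 4141 = \frac{393745525}{13324}$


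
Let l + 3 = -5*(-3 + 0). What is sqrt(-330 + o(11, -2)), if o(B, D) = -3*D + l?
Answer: 2*I*sqrt(78) ≈ 17.664*I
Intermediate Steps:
l = 12 (l = -3 - 5*(-3 + 0) = -3 - 5*(-3) = -3 + 15 = 12)
o(B, D) = 12 - 3*D (o(B, D) = -3*D + 12 = 12 - 3*D)
sqrt(-330 + o(11, -2)) = sqrt(-330 + (12 - 3*(-2))) = sqrt(-330 + (12 + 6)) = sqrt(-330 + 18) = sqrt(-312) = 2*I*sqrt(78)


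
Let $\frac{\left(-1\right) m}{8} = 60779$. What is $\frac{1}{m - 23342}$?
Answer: $- \frac{1}{509574} \approx -1.9624 \cdot 10^{-6}$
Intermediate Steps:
$m = -486232$ ($m = \left(-8\right) 60779 = -486232$)
$\frac{1}{m - 23342} = \frac{1}{-486232 - 23342} = \frac{1}{-509574} = - \frac{1}{509574}$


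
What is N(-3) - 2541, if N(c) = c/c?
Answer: -2540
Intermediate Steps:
N(c) = 1
N(-3) - 2541 = 1 - 2541 = -2540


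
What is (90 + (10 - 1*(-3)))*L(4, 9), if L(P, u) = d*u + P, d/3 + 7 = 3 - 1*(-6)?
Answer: 5974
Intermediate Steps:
d = 6 (d = -21 + 3*(3 - 1*(-6)) = -21 + 3*(3 + 6) = -21 + 3*9 = -21 + 27 = 6)
L(P, u) = P + 6*u (L(P, u) = 6*u + P = P + 6*u)
(90 + (10 - 1*(-3)))*L(4, 9) = (90 + (10 - 1*(-3)))*(4 + 6*9) = (90 + (10 + 3))*(4 + 54) = (90 + 13)*58 = 103*58 = 5974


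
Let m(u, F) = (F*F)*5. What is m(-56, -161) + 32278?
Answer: 161883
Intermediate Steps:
m(u, F) = 5*F² (m(u, F) = F²*5 = 5*F²)
m(-56, -161) + 32278 = 5*(-161)² + 32278 = 5*25921 + 32278 = 129605 + 32278 = 161883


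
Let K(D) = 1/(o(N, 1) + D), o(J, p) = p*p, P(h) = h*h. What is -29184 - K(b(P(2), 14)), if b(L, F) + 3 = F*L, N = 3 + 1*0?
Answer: -1575937/54 ≈ -29184.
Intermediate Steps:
P(h) = h**2
N = 3 (N = 3 + 0 = 3)
b(L, F) = -3 + F*L
o(J, p) = p**2
K(D) = 1/(1 + D) (K(D) = 1/(1**2 + D) = 1/(1 + D))
-29184 - K(b(P(2), 14)) = -29184 - 1/(1 + (-3 + 14*2**2)) = -29184 - 1/(1 + (-3 + 14*4)) = -29184 - 1/(1 + (-3 + 56)) = -29184 - 1/(1 + 53) = -29184 - 1/54 = -1575937/54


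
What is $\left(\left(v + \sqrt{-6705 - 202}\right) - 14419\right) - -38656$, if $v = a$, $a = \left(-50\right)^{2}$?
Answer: $26737 + i \sqrt{6907} \approx 26737.0 + 83.108 i$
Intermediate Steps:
$a = 2500$
$v = 2500$
$\left(\left(v + \sqrt{-6705 - 202}\right) - 14419\right) - -38656 = \left(\left(2500 + \sqrt{-6705 - 202}\right) - 14419\right) - -38656 = \left(\left(2500 + \sqrt{-6907}\right) - 14419\right) + 38656 = \left(\left(2500 + i \sqrt{6907}\right) - 14419\right) + 38656 = \left(-11919 + i \sqrt{6907}\right) + 38656 = 26737 + i \sqrt{6907}$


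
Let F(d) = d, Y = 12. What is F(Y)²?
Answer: 144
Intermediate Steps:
F(Y)² = 12² = 144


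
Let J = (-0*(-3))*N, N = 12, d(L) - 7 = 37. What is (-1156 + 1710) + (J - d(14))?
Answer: 510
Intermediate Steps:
d(L) = 44 (d(L) = 7 + 37 = 44)
J = 0 (J = -0*(-3)*12 = -1*0*12 = 0*12 = 0)
(-1156 + 1710) + (J - d(14)) = (-1156 + 1710) + (0 - 1*44) = 554 + (0 - 44) = 554 - 44 = 510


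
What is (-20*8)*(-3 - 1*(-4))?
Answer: -160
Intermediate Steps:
(-20*8)*(-3 - 1*(-4)) = -160*(-3 + 4) = -160*1 = -160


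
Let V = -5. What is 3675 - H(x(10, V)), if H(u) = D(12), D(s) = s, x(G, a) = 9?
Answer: 3663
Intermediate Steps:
H(u) = 12
3675 - H(x(10, V)) = 3675 - 1*12 = 3675 - 12 = 3663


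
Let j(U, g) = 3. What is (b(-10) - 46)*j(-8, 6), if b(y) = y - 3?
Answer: -177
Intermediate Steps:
b(y) = -3 + y
(b(-10) - 46)*j(-8, 6) = ((-3 - 10) - 46)*3 = (-13 - 46)*3 = -59*3 = -177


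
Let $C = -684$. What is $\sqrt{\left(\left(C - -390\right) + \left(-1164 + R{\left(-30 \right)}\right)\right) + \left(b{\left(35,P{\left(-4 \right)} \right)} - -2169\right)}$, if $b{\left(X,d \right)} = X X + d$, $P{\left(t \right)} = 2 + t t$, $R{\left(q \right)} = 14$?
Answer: $4 \sqrt{123} \approx 44.362$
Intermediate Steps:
$P{\left(t \right)} = 2 + t^{2}$
$b{\left(X,d \right)} = d + X^{2}$ ($b{\left(X,d \right)} = X^{2} + d = d + X^{2}$)
$\sqrt{\left(\left(C - -390\right) + \left(-1164 + R{\left(-30 \right)}\right)\right) + \left(b{\left(35,P{\left(-4 \right)} \right)} - -2169\right)} = \sqrt{\left(\left(-684 - -390\right) + \left(-1164 + 14\right)\right) + \left(\left(\left(2 + \left(-4\right)^{2}\right) + 35^{2}\right) - -2169\right)} = \sqrt{\left(\left(-684 + 390\right) - 1150\right) + \left(\left(\left(2 + 16\right) + 1225\right) + 2169\right)} = \sqrt{\left(-294 - 1150\right) + \left(\left(18 + 1225\right) + 2169\right)} = \sqrt{-1444 + \left(1243 + 2169\right)} = \sqrt{-1444 + 3412} = \sqrt{1968} = 4 \sqrt{123}$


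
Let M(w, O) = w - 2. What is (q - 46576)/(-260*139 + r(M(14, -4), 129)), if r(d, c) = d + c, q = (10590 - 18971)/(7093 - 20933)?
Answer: 644603459/498226160 ≈ 1.2938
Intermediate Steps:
q = 8381/13840 (q = -8381/(-13840) = -8381*(-1/13840) = 8381/13840 ≈ 0.60556)
M(w, O) = -2 + w
r(d, c) = c + d
(q - 46576)/(-260*139 + r(M(14, -4), 129)) = (8381/13840 - 46576)/(-260*139 + (129 + (-2 + 14))) = -644603459/(13840*(-36140 + (129 + 12))) = -644603459/(13840*(-36140 + 141)) = -644603459/13840/(-35999) = -644603459/13840*(-1/35999) = 644603459/498226160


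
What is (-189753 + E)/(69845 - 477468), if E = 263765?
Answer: -74012/407623 ≈ -0.18157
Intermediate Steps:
(-189753 + E)/(69845 - 477468) = (-189753 + 263765)/(69845 - 477468) = 74012/(-407623) = 74012*(-1/407623) = -74012/407623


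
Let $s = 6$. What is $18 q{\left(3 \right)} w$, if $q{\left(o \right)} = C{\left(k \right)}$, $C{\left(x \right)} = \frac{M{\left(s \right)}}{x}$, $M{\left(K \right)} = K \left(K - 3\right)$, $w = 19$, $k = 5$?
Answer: $\frac{6156}{5} \approx 1231.2$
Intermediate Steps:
$M{\left(K \right)} = K \left(-3 + K\right)$
$C{\left(x \right)} = \frac{18}{x}$ ($C{\left(x \right)} = \frac{6 \left(-3 + 6\right)}{x} = \frac{6 \cdot 3}{x} = \frac{18}{x}$)
$q{\left(o \right)} = \frac{18}{5}$
$18 q{\left(3 \right)} w = 18 \cdot \frac{18}{5} \cdot 19 = \frac{324}{5} \cdot 19 = \frac{6156}{5}$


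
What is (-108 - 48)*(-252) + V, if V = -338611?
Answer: -299299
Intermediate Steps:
(-108 - 48)*(-252) + V = (-108 - 48)*(-252) - 338611 = -156*(-252) - 338611 = 39312 - 338611 = -299299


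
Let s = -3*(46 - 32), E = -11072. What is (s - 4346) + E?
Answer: -15460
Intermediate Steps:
s = -42 (s = -3*14 = -42)
(s - 4346) + E = (-42 - 4346) - 11072 = -4388 - 11072 = -15460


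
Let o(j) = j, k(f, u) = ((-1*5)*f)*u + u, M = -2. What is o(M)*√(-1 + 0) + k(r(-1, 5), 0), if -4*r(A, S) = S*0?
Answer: -2*I ≈ -2.0*I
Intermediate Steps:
r(A, S) = 0 (r(A, S) = -S*0/4 = -¼*0 = 0)
k(f, u) = u - 5*f*u (k(f, u) = (-5*f)*u + u = -5*f*u + u = u - 5*f*u)
o(M)*√(-1 + 0) + k(r(-1, 5), 0) = -2*√(-1 + 0) + 0*(1 - 5*0) = -2*I + 0*(1 + 0) = -2*I + 0*1 = -2*I + 0 = -2*I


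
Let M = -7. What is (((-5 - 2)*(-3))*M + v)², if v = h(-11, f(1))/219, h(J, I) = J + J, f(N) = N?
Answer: 1037806225/47961 ≈ 21639.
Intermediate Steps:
h(J, I) = 2*J
v = -22/219 (v = (2*(-11))/219 = -22*1/219 = -22/219 ≈ -0.10046)
(((-5 - 2)*(-3))*M + v)² = (((-5 - 2)*(-3))*(-7) - 22/219)² = (-7*(-3)*(-7) - 22/219)² = (21*(-7) - 22/219)² = (-147 - 22/219)² = (-32215/219)² = 1037806225/47961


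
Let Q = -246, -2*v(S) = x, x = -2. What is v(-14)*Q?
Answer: -246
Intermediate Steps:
v(S) = 1 (v(S) = -1/2*(-2) = 1)
v(-14)*Q = 1*(-246) = -246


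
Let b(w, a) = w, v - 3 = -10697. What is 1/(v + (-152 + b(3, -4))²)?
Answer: 1/11507 ≈ 8.6904e-5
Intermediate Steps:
v = -10694 (v = 3 - 10697 = -10694)
1/(v + (-152 + b(3, -4))²) = 1/(-10694 + (-152 + 3)²) = 1/(-10694 + (-149)²) = 1/(-10694 + 22201) = 1/11507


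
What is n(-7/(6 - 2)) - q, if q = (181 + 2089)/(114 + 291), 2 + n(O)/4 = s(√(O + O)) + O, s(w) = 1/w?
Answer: -1669/81 - 4*I*√14/7 ≈ -20.605 - 2.1381*I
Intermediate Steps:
n(O) = -8 + 4*O + 2*√2/√O (n(O) = -8 + 4*(1/(√(O + O)) + O) = -8 + 4*(1/(√(2*O)) + O) = -8 + 4*(1/(√2*√O) + O) = -8 + 4*(√2/(2*√O) + O) = -8 + 4*(O + √2/(2*√O)) = -8 + (4*O + 2*√2/√O) = -8 + 4*O + 2*√2/√O)
q = 454/81 (q = 2270/405 = 2270*(1/405) = 454/81 ≈ 5.6049)
n(-7/(6 - 2)) - q = (-8 + 4*(-7/(6 - 2)) + 2*√2/√(-7/(6 - 2))) - 1*454/81 = (-8 + 4*(-7/4) + 2*√2/√(-7/4)) - 454/81 = (-8 - 7 + 2*√2*(-2*I*√7/7)) - 454/81 = (-8 - 7 - 4*I*√14/7) - 454/81 = (-15 - 4*I*√14/7) - 454/81 = -1669/81 - 4*I*√14/7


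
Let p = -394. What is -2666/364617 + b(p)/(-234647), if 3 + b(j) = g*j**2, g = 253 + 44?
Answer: -16811324804815/85556285199 ≈ -196.49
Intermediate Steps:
g = 297
b(j) = -3 + 297*j**2
-2666/364617 + b(p)/(-234647) = -2666/364617 + (-3 + 297*(-394)**2)/(-234647) = -2666*1/364617 + (-3 + 297*155236)*(-1/234647) = -2666/364617 + (-3 + 46105092)*(-1/234647) = -2666/364617 + 46105089*(-1/234647) = -2666/364617 - 46105089/234647 = -16811324804815/85556285199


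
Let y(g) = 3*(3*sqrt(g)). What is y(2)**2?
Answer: 162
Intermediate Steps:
y(g) = 9*sqrt(g)
y(2)**2 = (9*sqrt(2))**2 = 162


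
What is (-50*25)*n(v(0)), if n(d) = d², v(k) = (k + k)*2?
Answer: 0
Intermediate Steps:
v(k) = 4*k (v(k) = (2*k)*2 = 4*k)
(-50*25)*n(v(0)) = (-50*25)*(4*0)² = -1250*0² = -1250*0 = 0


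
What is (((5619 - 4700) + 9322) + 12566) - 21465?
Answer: 1342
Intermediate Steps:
(((5619 - 4700) + 9322) + 12566) - 21465 = ((919 + 9322) + 12566) - 21465 = (10241 + 12566) - 21465 = 22807 - 21465 = 1342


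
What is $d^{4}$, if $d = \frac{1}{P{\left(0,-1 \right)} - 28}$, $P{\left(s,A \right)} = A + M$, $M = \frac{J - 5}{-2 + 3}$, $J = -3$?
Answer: $\frac{1}{1874161} \approx 5.3357 \cdot 10^{-7}$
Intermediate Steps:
$M = -8$ ($M = \frac{-3 - 5}{-2 + 3} = - \frac{8}{1} = \left(-8\right) 1 = -8$)
$P{\left(s,A \right)} = -8 + A$ ($P{\left(s,A \right)} = A - 8 = -8 + A$)
$d = - \frac{1}{37}$ ($d = \frac{1}{\left(-8 - 1\right) - 28} = \frac{1}{-9 - 28} = \frac{1}{-37} = - \frac{1}{37} \approx -0.027027$)
$d^{4} = \left(- \frac{1}{37}\right)^{4} = \frac{1}{1874161}$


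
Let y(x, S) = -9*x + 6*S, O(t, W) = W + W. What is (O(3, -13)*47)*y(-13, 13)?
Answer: -238290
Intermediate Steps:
O(t, W) = 2*W
(O(3, -13)*47)*y(-13, 13) = ((2*(-13))*47)*(-9*(-13) + 6*13) = (-26*47)*(117 + 78) = -1222*195 = -238290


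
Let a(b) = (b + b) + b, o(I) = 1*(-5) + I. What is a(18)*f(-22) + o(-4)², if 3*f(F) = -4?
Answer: 9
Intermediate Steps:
f(F) = -4/3 (f(F) = (⅓)*(-4) = -4/3)
o(I) = -5 + I
a(b) = 3*b (a(b) = 2*b + b = 3*b)
a(18)*f(-22) + o(-4)² = (3*18)*(-4/3) + (-5 - 4)² = 54*(-4/3) + (-9)² = -72 + 81 = 9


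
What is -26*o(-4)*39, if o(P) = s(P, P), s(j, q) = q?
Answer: 4056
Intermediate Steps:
o(P) = P
-26*o(-4)*39 = -26*(-4)*39 = 104*39 = 4056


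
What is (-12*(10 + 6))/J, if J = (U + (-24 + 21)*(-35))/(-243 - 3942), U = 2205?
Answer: 26784/77 ≈ 347.84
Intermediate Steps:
J = -154/279 (J = (2205 + (-24 + 21)*(-35))/(-243 - 3942) = (2205 - 3*(-35))/(-4185) = (2205 + 105)*(-1/4185) = 2310*(-1/4185) = -154/279 ≈ -0.55197)
(-12*(10 + 6))/J = (-12*(10 + 6))/(-154/279) = -12*16*(-279/154) = -192*(-279/154) = 26784/77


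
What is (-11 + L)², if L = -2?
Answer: 169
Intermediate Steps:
(-11 + L)² = (-11 - 2)² = (-13)² = 169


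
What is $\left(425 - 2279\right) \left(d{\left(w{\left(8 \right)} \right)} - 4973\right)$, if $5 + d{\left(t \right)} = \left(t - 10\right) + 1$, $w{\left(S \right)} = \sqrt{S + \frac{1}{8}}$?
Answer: $9245898 - \frac{927 \sqrt{130}}{2} \approx 9.2406 \cdot 10^{6}$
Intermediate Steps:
$w{\left(S \right)} = \sqrt{\frac{1}{8} + S}$ ($w{\left(S \right)} = \sqrt{S + \frac{1}{8}} = \sqrt{\frac{1}{8} + S}$)
$d{\left(t \right)} = -14 + t$ ($d{\left(t \right)} = -5 + \left(\left(t - 10\right) + 1\right) = -5 + \left(\left(-10 + t\right) + 1\right) = -5 + \left(-9 + t\right) = -14 + t$)
$\left(425 - 2279\right) \left(d{\left(w{\left(8 \right)} \right)} - 4973\right) = \left(425 - 2279\right) \left(\left(-14 + \frac{\sqrt{2 + 16 \cdot 8}}{4}\right) - 4973\right) = - 1854 \left(\left(-14 + \frac{\sqrt{2 + 128}}{4}\right) - 4973\right) = - 1854 \left(\left(-14 + \frac{\sqrt{130}}{4}\right) - 4973\right) = - 1854 \left(-4987 + \frac{\sqrt{130}}{4}\right) = 9245898 - \frac{927 \sqrt{130}}{2}$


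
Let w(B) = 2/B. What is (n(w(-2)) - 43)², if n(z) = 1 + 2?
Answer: 1600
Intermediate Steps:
n(z) = 3
(n(w(-2)) - 43)² = (3 - 43)² = (-40)² = 1600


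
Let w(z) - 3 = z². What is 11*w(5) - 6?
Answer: 302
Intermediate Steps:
w(z) = 3 + z²
11*w(5) - 6 = 11*(3 + 5²) - 6 = 11*(3 + 25) - 6 = 11*28 - 6 = 308 - 6 = 302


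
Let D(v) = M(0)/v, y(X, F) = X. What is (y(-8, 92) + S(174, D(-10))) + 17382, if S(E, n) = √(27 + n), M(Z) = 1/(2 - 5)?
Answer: 17374 + √24330/30 ≈ 17379.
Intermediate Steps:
M(Z) = -⅓ (M(Z) = 1/(-3) = -⅓)
D(v) = -1/(3*v)
(y(-8, 92) + S(174, D(-10))) + 17382 = (-8 + √(27 - ⅓/(-10))) + 17382 = (-8 + √(27 - ⅓*(-⅒))) + 17382 = (-8 + √(27 + 1/30)) + 17382 = (-8 + √(811/30)) + 17382 = (-8 + √24330/30) + 17382 = 17374 + √24330/30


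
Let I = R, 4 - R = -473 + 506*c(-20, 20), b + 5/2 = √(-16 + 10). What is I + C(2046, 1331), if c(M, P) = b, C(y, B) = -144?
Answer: 1598 - 506*I*√6 ≈ 1598.0 - 1239.4*I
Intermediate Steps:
b = -5/2 + I*√6 (b = -5/2 + √(-16 + 10) = -5/2 + √(-6) = -5/2 + I*√6 ≈ -2.5 + 2.4495*I)
c(M, P) = -5/2 + I*√6
R = 1742 - 506*I*√6 (R = 4 - (-473 + 506*(-5/2 + I*√6)) = 4 - (-473 + (-1265 + 506*I*√6)) = 4 - (-1738 + 506*I*√6) = 4 + (1738 - 506*I*√6) = 1742 - 506*I*√6 ≈ 1742.0 - 1239.4*I)
I = 1742 - 506*I*√6 ≈ 1742.0 - 1239.4*I
I + C(2046, 1331) = (1742 - 506*I*√6) - 144 = 1598 - 506*I*√6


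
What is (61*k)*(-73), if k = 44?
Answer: -195932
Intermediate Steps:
(61*k)*(-73) = (61*44)*(-73) = 2684*(-73) = -195932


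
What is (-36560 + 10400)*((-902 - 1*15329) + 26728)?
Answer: -274601520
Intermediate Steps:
(-36560 + 10400)*((-902 - 1*15329) + 26728) = -26160*((-902 - 15329) + 26728) = -26160*(-16231 + 26728) = -26160*10497 = -274601520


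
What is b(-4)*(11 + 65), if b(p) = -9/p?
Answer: 171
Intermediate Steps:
b(-4)*(11 + 65) = (-9/(-4))*(11 + 65) = -9*(-¼)*76 = (9/4)*76 = 171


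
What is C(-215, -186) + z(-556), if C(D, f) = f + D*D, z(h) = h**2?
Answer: 355175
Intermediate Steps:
C(D, f) = f + D**2
C(-215, -186) + z(-556) = (-186 + (-215)**2) + (-556)**2 = (-186 + 46225) + 309136 = 46039 + 309136 = 355175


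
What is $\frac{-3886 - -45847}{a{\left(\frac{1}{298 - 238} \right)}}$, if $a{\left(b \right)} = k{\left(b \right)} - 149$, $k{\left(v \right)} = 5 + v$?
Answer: $- \frac{2517660}{8639} \approx -291.43$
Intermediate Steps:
$a{\left(b \right)} = -144 + b$ ($a{\left(b \right)} = \left(5 + b\right) - 149 = -144 + b$)
$\frac{-3886 - -45847}{a{\left(\frac{1}{298 - 238} \right)}} = \frac{-3886 - -45847}{-144 + \frac{1}{298 - 238}} = \frac{-3886 + 45847}{-144 + \frac{1}{60}} = \frac{41961}{-144 + \frac{1}{60}} = \frac{41961}{- \frac{8639}{60}} = 41961 \left(- \frac{60}{8639}\right) = - \frac{2517660}{8639}$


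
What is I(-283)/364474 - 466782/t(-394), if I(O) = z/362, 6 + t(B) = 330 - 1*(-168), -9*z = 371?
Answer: -46190268589573/48685707972 ≈ -948.74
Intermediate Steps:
z = -371/9 (z = -⅑*371 = -371/9 ≈ -41.222)
t(B) = 492 (t(B) = -6 + (330 - 1*(-168)) = -6 + (330 + 168) = -6 + 498 = 492)
I(O) = -371/3258 (I(O) = -371/9/362 = -371/9*1/362 = -371/3258)
I(-283)/364474 - 466782/t(-394) = -371/3258/364474 - 466782/492 = -371/3258*1/364474 - 466782*1/492 = -371/1187456292 - 77797/82 = -46190268589573/48685707972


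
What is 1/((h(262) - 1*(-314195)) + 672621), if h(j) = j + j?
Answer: 1/987340 ≈ 1.0128e-6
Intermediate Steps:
h(j) = 2*j
1/((h(262) - 1*(-314195)) + 672621) = 1/((2*262 - 1*(-314195)) + 672621) = 1/((524 + 314195) + 672621) = 1/(314719 + 672621) = 1/987340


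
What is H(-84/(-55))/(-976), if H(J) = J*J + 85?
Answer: -264181/2952400 ≈ -0.089480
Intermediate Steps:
H(J) = 85 + J² (H(J) = J² + 85 = 85 + J²)
H(-84/(-55))/(-976) = (85 + (-84/(-55))²)/(-976) = (85 + (-84*(-1/55))²)*(-1/976) = (85 + (84/55)²)*(-1/976) = (85 + 7056/3025)*(-1/976) = (264181/3025)*(-1/976) = -264181/2952400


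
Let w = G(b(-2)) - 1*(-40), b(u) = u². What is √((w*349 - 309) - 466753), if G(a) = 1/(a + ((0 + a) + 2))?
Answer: I*√45306710/10 ≈ 673.1*I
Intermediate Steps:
G(a) = 1/(2 + 2*a) (G(a) = 1/(a + (a + 2)) = 1/(a + (2 + a)) = 1/(2 + 2*a))
w = 401/10 (w = 1/(2*(1 + (-2)²)) - 1*(-40) = 1/(2*(1 + 4)) + 40 = (½)/5 + 40 = (½)*(⅕) + 40 = ⅒ + 40 = 401/10 ≈ 40.100)
√((w*349 - 309) - 466753) = √(((401/10)*349 - 309) - 466753) = √((139949/10 - 309) - 466753) = √(136859/10 - 466753) = √(-4530671/10) = I*√45306710/10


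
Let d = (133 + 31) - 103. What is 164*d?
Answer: 10004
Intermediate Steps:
d = 61 (d = 164 - 103 = 61)
164*d = 164*61 = 10004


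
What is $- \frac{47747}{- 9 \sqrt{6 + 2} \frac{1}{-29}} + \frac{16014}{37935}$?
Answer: $\frac{5338}{12645} - \frac{1384663 \sqrt{2}}{36} \approx -54394.0$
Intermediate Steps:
$- \frac{47747}{- 9 \sqrt{6 + 2} \frac{1}{-29}} + \frac{16014}{37935} = - \frac{47747}{- 9 \sqrt{8} \left(- \frac{1}{29}\right)} + 16014 \cdot \frac{1}{37935} = - \frac{47747}{- 9 \cdot 2 \sqrt{2} \left(- \frac{1}{29}\right)} + \frac{5338}{12645} = - \frac{47747}{- 18 \sqrt{2} \left(- \frac{1}{29}\right)} + \frac{5338}{12645} = - \frac{47747}{\frac{18}{29} \sqrt{2}} + \frac{5338}{12645} = - 47747 \frac{29 \sqrt{2}}{36} + \frac{5338}{12645} = - \frac{1384663 \sqrt{2}}{36} + \frac{5338}{12645} = \frac{5338}{12645} - \frac{1384663 \sqrt{2}}{36}$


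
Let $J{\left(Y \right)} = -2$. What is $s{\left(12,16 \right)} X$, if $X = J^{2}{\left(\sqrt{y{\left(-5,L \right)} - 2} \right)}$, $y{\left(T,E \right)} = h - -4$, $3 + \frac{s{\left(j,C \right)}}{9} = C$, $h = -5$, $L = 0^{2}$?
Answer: $468$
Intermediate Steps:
$L = 0$
$s{\left(j,C \right)} = -27 + 9 C$
$y{\left(T,E \right)} = -1$ ($y{\left(T,E \right)} = -5 - -4 = -5 + 4 = -1$)
$X = 4$ ($X = \left(-2\right)^{2} = 4$)
$s{\left(12,16 \right)} X = \left(-27 + 9 \cdot 16\right) 4 = \left(-27 + 144\right) 4 = 117 \cdot 4 = 468$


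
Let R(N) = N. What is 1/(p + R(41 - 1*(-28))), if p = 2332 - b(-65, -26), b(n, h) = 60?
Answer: 1/2341 ≈ 0.00042717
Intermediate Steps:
p = 2272 (p = 2332 - 1*60 = 2332 - 60 = 2272)
1/(p + R(41 - 1*(-28))) = 1/(2272 + (41 - 1*(-28))) = 1/(2272 + (41 + 28)) = 1/(2272 + 69) = 1/2341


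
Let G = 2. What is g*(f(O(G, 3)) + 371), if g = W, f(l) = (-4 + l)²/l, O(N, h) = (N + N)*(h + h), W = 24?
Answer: 9304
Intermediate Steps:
O(N, h) = 4*N*h (O(N, h) = (2*N)*(2*h) = 4*N*h)
f(l) = (-4 + l)²/l
g = 24
g*(f(O(G, 3)) + 371) = 24*((-4 + 4*2*3)²/((4*2*3)) + 371) = 24*((-4 + 24)²/24 + 371) = 24*((1/24)*20² + 371) = 24*((1/24)*400 + 371) = 24*(50/3 + 371) = 24*(1163/3) = 9304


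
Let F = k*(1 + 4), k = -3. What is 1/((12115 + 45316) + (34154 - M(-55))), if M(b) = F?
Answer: 1/91600 ≈ 1.0917e-5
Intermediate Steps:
F = -15 (F = -3*(1 + 4) = -3*5 = -15)
M(b) = -15
1/((12115 + 45316) + (34154 - M(-55))) = 1/((12115 + 45316) + (34154 - 1*(-15))) = 1/(57431 + (34154 + 15)) = 1/(57431 + 34169) = 1/91600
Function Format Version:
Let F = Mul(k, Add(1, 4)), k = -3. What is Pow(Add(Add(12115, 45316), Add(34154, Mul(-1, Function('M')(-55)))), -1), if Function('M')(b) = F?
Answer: Rational(1, 91600) ≈ 1.0917e-5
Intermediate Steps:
F = -15 (F = Mul(-3, Add(1, 4)) = Mul(-3, 5) = -15)
Function('M')(b) = -15
Pow(Add(Add(12115, 45316), Add(34154, Mul(-1, Function('M')(-55)))), -1) = Pow(Add(Add(12115, 45316), Add(34154, Mul(-1, -15))), -1) = Pow(Add(57431, Add(34154, 15)), -1) = Pow(Add(57431, 34169), -1) = Pow(91600, -1) = Rational(1, 91600)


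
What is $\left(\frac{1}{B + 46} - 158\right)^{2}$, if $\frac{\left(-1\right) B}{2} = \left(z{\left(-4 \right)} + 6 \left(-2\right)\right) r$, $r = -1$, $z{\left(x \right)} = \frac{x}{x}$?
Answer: $\frac{14371681}{576} \approx 24951.0$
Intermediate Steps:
$z{\left(x \right)} = 1$
$B = -22$ ($B = - 2 \left(1 + 6 \left(-2\right)\right) \left(-1\right) = - 2 \left(1 - 12\right) \left(-1\right) = - 2 \left(\left(-11\right) \left(-1\right)\right) = \left(-2\right) 11 = -22$)
$\left(\frac{1}{B + 46} - 158\right)^{2} = \left(\frac{1}{-22 + 46} - 158\right)^{2} = \left(\frac{1}{24} - 158\right)^{2} = \left(- \frac{3791}{24}\right)^{2} = \frac{14371681}{576}$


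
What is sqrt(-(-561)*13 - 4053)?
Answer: 18*sqrt(10) ≈ 56.921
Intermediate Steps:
sqrt(-(-561)*13 - 4053) = sqrt(-33*(-221) - 4053) = sqrt(7293 - 4053) = sqrt(3240) = 18*sqrt(10)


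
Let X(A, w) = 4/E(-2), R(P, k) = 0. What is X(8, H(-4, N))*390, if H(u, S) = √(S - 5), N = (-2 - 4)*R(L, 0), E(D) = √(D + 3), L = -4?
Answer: 1560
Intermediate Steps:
E(D) = √(3 + D)
N = 0 (N = (-2 - 4)*0 = -6*0 = 0)
H(u, S) = √(-5 + S)
X(A, w) = 4 (X(A, w) = 4/(√(3 - 2)) = 4/(√1) = 4/1 = 4*1 = 4)
X(8, H(-4, N))*390 = 4*390 = 1560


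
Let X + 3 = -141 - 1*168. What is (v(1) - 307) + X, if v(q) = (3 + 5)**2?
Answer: -555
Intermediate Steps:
v(q) = 64 (v(q) = 8**2 = 64)
X = -312 (X = -3 + (-141 - 1*168) = -3 + (-141 - 168) = -3 - 309 = -312)
(v(1) - 307) + X = (64 - 307) - 312 = -243 - 312 = -555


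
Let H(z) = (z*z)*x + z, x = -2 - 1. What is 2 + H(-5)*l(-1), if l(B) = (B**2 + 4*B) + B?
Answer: 322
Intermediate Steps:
x = -3
l(B) = B**2 + 5*B
H(z) = z - 3*z**2 (H(z) = (z*z)*(-3) + z = z**2*(-3) + z = -3*z**2 + z = z - 3*z**2)
2 + H(-5)*l(-1) = 2 + (-5*(1 - 3*(-5)))*(-(5 - 1)) = 2 + (-5*(1 + 15))*(-1*4) = 2 - 5*16*(-4) = 2 - 80*(-4) = 2 + 320 = 322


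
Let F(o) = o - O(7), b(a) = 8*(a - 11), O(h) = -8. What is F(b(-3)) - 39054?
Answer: -39158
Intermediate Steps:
b(a) = -88 + 8*a (b(a) = 8*(-11 + a) = -88 + 8*a)
F(o) = 8 + o (F(o) = o - 1*(-8) = o + 8 = 8 + o)
F(b(-3)) - 39054 = (8 + (-88 + 8*(-3))) - 39054 = (8 + (-88 - 24)) - 39054 = (8 - 112) - 39054 = -104 - 39054 = -39158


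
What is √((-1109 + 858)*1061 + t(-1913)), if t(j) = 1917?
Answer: I*√264394 ≈ 514.19*I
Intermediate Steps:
√((-1109 + 858)*1061 + t(-1913)) = √((-1109 + 858)*1061 + 1917) = √(-251*1061 + 1917) = √(-266311 + 1917) = √(-264394) = I*√264394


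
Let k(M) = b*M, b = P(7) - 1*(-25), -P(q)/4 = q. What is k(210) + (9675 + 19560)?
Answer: 28605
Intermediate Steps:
P(q) = -4*q
b = -3 (b = -4*7 - 1*(-25) = -28 + 25 = -3)
k(M) = -3*M
k(210) + (9675 + 19560) = -3*210 + (9675 + 19560) = -630 + 29235 = 28605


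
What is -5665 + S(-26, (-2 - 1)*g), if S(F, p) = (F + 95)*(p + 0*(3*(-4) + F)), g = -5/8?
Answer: -44285/8 ≈ -5535.6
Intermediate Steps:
g = -5/8 (g = -5*⅛ = -5/8 ≈ -0.62500)
S(F, p) = p*(95 + F) (S(F, p) = (95 + F)*(p + 0*(-12 + F)) = (95 + F)*(p + 0) = (95 + F)*p = p*(95 + F))
-5665 + S(-26, (-2 - 1)*g) = -5665 + ((-2 - 1)*(-5/8))*(95 - 26) = -5665 - 3*(-5/8)*69 = -5665 + (15/8)*69 = -5665 + 1035/8 = -44285/8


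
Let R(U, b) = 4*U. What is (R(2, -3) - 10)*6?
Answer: -12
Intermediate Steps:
(R(2, -3) - 10)*6 = (4*2 - 10)*6 = (8 - 10)*6 = -2*6 = -12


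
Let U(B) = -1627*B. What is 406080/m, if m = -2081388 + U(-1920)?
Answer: 11280/28957 ≈ 0.38954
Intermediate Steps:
m = 1042452 (m = -2081388 - 1627*(-1920) = -2081388 + 3123840 = 1042452)
406080/m = 406080/1042452 = 406080*(1/1042452) = 11280/28957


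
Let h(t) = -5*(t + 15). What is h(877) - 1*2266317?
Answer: -2270777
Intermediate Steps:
h(t) = -75 - 5*t (h(t) = -5*(15 + t) = -75 - 5*t)
h(877) - 1*2266317 = (-75 - 5*877) - 1*2266317 = (-75 - 4385) - 2266317 = -4460 - 2266317 = -2270777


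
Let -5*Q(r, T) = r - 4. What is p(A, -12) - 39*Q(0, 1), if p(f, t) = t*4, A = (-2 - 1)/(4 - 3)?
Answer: -396/5 ≈ -79.200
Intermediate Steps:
A = -3 (A = -3/1 = -3*1 = -3)
p(f, t) = 4*t
Q(r, T) = 4/5 - r/5 (Q(r, T) = -(r - 4)/5 = -(-4 + r)/5 = 4/5 - r/5)
p(A, -12) - 39*Q(0, 1) = 4*(-12) - 39*(4/5 - 1/5*0) = -48 - 39*(4/5 + 0) = -48 - 39*4/5 = -48 - 156/5 = -396/5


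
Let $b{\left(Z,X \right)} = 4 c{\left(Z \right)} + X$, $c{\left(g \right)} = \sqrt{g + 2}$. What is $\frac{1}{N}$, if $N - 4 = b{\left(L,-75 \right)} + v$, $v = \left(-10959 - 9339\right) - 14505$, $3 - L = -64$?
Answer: $- \frac{17437}{608097386} - \frac{\sqrt{69}}{304048693} \approx -2.8702 \cdot 10^{-5}$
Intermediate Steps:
$L = 67$ ($L = 3 - -64 = 3 + 64 = 67$)
$c{\left(g \right)} = \sqrt{2 + g}$
$v = -34803$ ($v = -20298 - 14505 = -34803$)
$b{\left(Z,X \right)} = X + 4 \sqrt{2 + Z}$ ($b{\left(Z,X \right)} = 4 \sqrt{2 + Z} + X = X + 4 \sqrt{2 + Z}$)
$N = -34874 + 4 \sqrt{69}$ ($N = 4 - \left(34878 - 4 \sqrt{2 + 67}\right) = 4 - \left(34878 - 4 \sqrt{69}\right) = -34874 + 4 \sqrt{69} \approx -34841.0$)
$\frac{1}{N} = \frac{1}{-34874 + 4 \sqrt{69}}$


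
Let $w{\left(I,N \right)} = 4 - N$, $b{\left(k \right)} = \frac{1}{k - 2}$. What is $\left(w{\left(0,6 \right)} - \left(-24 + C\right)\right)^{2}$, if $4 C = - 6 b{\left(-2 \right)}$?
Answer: $\frac{29929}{64} \approx 467.64$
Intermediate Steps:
$b{\left(k \right)} = \frac{1}{-2 + k}$
$C = \frac{3}{8}$ ($C = \frac{\left(-6\right) \frac{1}{-2 - 2}}{4} = \frac{\left(-6\right) \frac{1}{-4}}{4} = \frac{\left(-6\right) \left(- \frac{1}{4}\right)}{4} = \frac{1}{4} \cdot \frac{3}{2} = \frac{3}{8} \approx 0.375$)
$\left(w{\left(0,6 \right)} - \left(-24 + C\right)\right)^{2} = \left(\left(4 - 6\right) + \left(24 - \frac{3}{8}\right)\right)^{2} = \left(-2 + \frac{189}{8}\right)^{2} = \left(\frac{173}{8}\right)^{2} = \frac{29929}{64}$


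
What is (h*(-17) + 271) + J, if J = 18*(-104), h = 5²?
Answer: -2026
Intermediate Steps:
h = 25
J = -1872
(h*(-17) + 271) + J = (25*(-17) + 271) - 1872 = (-425 + 271) - 1872 = -154 - 1872 = -2026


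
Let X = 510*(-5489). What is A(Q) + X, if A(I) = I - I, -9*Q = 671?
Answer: -2799390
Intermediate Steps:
Q = -671/9 (Q = -⅑*671 = -671/9 ≈ -74.556)
A(I) = 0
X = -2799390
A(Q) + X = 0 - 2799390 = -2799390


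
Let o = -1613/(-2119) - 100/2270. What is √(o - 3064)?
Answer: I*√708762492176323/481013 ≈ 55.347*I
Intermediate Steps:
o = 344961/481013 (o = -1613*(-1/2119) - 100*1/2270 = 1613/2119 - 10/227 = 344961/481013 ≈ 0.71716)
√(o - 3064) = √(344961/481013 - 3064) = √(-1473478871/481013) = I*√708762492176323/481013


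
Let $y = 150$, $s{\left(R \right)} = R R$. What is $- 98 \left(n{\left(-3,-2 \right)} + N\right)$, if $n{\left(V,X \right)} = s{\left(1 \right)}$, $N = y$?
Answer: $-14798$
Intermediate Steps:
$s{\left(R \right)} = R^{2}$
$N = 150$
$n{\left(V,X \right)} = 1$ ($n{\left(V,X \right)} = 1^{2} = 1$)
$- 98 \left(n{\left(-3,-2 \right)} + N\right) = - 98 \left(1 + 150\right) = \left(-98\right) 151 = -14798$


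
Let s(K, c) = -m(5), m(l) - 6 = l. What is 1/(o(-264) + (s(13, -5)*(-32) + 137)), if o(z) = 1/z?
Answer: 264/129095 ≈ 0.0020450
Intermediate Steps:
m(l) = 6 + l
s(K, c) = -11 (s(K, c) = -(6 + 5) = -1*11 = -11)
1/(o(-264) + (s(13, -5)*(-32) + 137)) = 1/(1/(-264) + (-11*(-32) + 137)) = 1/(-1/264 + (352 + 137)) = 1/(-1/264 + 489) = 1/(129095/264) = 264/129095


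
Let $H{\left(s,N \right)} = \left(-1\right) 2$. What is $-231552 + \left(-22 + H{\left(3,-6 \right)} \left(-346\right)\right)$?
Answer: $-230882$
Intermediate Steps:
$H{\left(s,N \right)} = -2$
$-231552 + \left(-22 + H{\left(3,-6 \right)} \left(-346\right)\right) = -231552 - -670 = -231552 + \left(-22 + 692\right) = -231552 + 670 = -230882$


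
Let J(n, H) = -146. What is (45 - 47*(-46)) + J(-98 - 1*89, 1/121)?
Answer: 2061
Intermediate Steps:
(45 - 47*(-46)) + J(-98 - 1*89, 1/121) = (45 - 47*(-46)) - 146 = (45 + 2162) - 146 = 2207 - 146 = 2061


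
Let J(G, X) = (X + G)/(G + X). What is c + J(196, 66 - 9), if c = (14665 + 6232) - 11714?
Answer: 9184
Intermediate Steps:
c = 9183 (c = 20897 - 11714 = 9183)
J(G, X) = 1 (J(G, X) = (G + X)/(G + X) = 1)
c + J(196, 66 - 9) = 9183 + 1 = 9184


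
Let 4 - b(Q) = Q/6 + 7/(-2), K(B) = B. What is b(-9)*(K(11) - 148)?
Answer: -1233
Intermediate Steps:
b(Q) = 15/2 - Q/6 (b(Q) = 4 - (Q/6 + 7/(-2)) = 4 - (Q*(⅙) + 7*(-½)) = 4 - (Q/6 - 7/2) = 4 - (-7/2 + Q/6) = 4 + (7/2 - Q/6) = 15/2 - Q/6)
b(-9)*(K(11) - 148) = (15/2 - ⅙*(-9))*(11 - 148) = (15/2 + 3/2)*(-137) = 9*(-137) = -1233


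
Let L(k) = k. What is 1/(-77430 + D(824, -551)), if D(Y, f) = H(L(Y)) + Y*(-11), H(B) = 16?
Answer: -1/86478 ≈ -1.1564e-5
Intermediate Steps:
D(Y, f) = 16 - 11*Y (D(Y, f) = 16 + Y*(-11) = 16 - 11*Y)
1/(-77430 + D(824, -551)) = 1/(-77430 + (16 - 11*824)) = 1/(-77430 + (16 - 9064)) = 1/(-77430 - 9048) = 1/(-86478) = -1/86478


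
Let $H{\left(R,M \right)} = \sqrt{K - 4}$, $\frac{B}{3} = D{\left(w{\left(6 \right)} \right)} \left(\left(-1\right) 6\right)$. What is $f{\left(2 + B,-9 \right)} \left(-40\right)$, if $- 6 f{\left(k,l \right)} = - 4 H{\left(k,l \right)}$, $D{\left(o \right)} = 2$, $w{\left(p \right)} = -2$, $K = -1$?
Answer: $- \frac{80 i \sqrt{5}}{3} \approx - 59.628 i$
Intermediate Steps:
$B = -36$ ($B = 3 \cdot 2 \left(\left(-1\right) 6\right) = 3 \cdot 2 \left(-6\right) = 3 \left(-12\right) = -36$)
$H{\left(R,M \right)} = i \sqrt{5}$ ($H{\left(R,M \right)} = \sqrt{-1 - 4} = \sqrt{-5} = i \sqrt{5}$)
$f{\left(k,l \right)} = \frac{2 i \sqrt{5}}{3}$ ($f{\left(k,l \right)} = - \frac{\left(-4\right) i \sqrt{5}}{6} = \frac{2 i \sqrt{5}}{3}$)
$f{\left(2 + B,-9 \right)} \left(-40\right) = \frac{2 i \sqrt{5}}{3} \left(-40\right) = - \frac{80 i \sqrt{5}}{3}$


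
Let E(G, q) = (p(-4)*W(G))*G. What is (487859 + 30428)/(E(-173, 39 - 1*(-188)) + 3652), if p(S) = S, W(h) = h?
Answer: -518287/116064 ≈ -4.4655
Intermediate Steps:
E(G, q) = -4*G**2 (E(G, q) = (-4*G)*G = -4*G**2)
(487859 + 30428)/(E(-173, 39 - 1*(-188)) + 3652) = (487859 + 30428)/(-4*(-173)**2 + 3652) = 518287/(-4*29929 + 3652) = 518287/(-119716 + 3652) = 518287/(-116064) = 518287*(-1/116064) = -518287/116064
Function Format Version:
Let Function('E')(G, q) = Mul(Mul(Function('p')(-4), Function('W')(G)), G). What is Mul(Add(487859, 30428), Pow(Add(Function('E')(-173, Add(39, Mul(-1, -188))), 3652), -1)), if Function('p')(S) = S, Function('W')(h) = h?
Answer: Rational(-518287, 116064) ≈ -4.4655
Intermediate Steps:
Function('E')(G, q) = Mul(-4, Pow(G, 2)) (Function('E')(G, q) = Mul(Mul(-4, G), G) = Mul(-4, Pow(G, 2)))
Mul(Add(487859, 30428), Pow(Add(Function('E')(-173, Add(39, Mul(-1, -188))), 3652), -1)) = Mul(Add(487859, 30428), Pow(Add(Mul(-4, Pow(-173, 2)), 3652), -1)) = Mul(518287, Pow(Add(Mul(-4, 29929), 3652), -1)) = Mul(518287, Pow(Add(-119716, 3652), -1)) = Mul(518287, Pow(-116064, -1)) = Mul(518287, Rational(-1, 116064)) = Rational(-518287, 116064)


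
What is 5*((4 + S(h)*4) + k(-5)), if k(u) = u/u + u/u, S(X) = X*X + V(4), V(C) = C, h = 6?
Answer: 830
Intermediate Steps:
S(X) = 4 + X**2 (S(X) = X*X + 4 = X**2 + 4 = 4 + X**2)
k(u) = 2 (k(u) = 1 + 1 = 2)
5*((4 + S(h)*4) + k(-5)) = 5*((4 + (4 + 6**2)*4) + 2) = 5*((4 + (4 + 36)*4) + 2) = 5*((4 + 40*4) + 2) = 5*((4 + 160) + 2) = 5*(164 + 2) = 5*166 = 830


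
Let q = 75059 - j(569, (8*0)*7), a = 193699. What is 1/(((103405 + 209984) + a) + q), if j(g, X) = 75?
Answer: 1/582072 ≈ 1.7180e-6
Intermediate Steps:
q = 74984 (q = 75059 - 1*75 = 75059 - 75 = 74984)
1/(((103405 + 209984) + a) + q) = 1/(((103405 + 209984) + 193699) + 74984) = 1/((313389 + 193699) + 74984) = 1/(507088 + 74984) = 1/582072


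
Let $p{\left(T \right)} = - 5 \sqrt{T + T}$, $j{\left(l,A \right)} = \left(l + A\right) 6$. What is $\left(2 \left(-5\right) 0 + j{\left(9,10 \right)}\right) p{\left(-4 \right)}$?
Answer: $- 1140 i \sqrt{2} \approx - 1612.2 i$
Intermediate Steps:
$j{\left(l,A \right)} = 6 A + 6 l$ ($j{\left(l,A \right)} = \left(A + l\right) 6 = 6 A + 6 l$)
$p{\left(T \right)} = - 5 \sqrt{2} \sqrt{T}$ ($p{\left(T \right)} = - 5 \sqrt{2 T} = - 5 \sqrt{2} \sqrt{T}$)
$\left(2 \left(-5\right) 0 + j{\left(9,10 \right)}\right) p{\left(-4 \right)} = \left(2 \left(-5\right) 0 + \left(6 \cdot 10 + 6 \cdot 9\right)\right) \left(- 5 \sqrt{2} \sqrt{-4}\right) = \left(\left(-10\right) 0 + \left(60 + 54\right)\right) \left(- 5 \sqrt{2} \cdot 2 i\right) = \left(0 + 114\right) \left(- 10 i \sqrt{2}\right) = 114 \left(- 10 i \sqrt{2}\right) = - 1140 i \sqrt{2}$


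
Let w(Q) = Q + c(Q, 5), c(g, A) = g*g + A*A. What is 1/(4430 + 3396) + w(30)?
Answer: 7473831/7826 ≈ 955.00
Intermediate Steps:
c(g, A) = A**2 + g**2 (c(g, A) = g**2 + A**2 = A**2 + g**2)
w(Q) = 25 + Q + Q**2 (w(Q) = Q + (5**2 + Q**2) = Q + (25 + Q**2) = 25 + Q + Q**2)
1/(4430 + 3396) + w(30) = 1/(4430 + 3396) + (25 + 30 + 30**2) = 1/7826 + (25 + 30 + 900) = 1/7826 + 955 = 7473831/7826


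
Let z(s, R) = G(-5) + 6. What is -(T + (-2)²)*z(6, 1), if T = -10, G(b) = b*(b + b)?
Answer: 336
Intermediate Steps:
G(b) = 2*b² (G(b) = b*(2*b) = 2*b²)
z(s, R) = 56 (z(s, R) = 2*(-5)² + 6 = 2*25 + 6 = 50 + 6 = 56)
-(T + (-2)²)*z(6, 1) = -(-10 + (-2)²)*56 = -(-10 + 4)*56 = -(-6)*56 = -1*(-336) = 336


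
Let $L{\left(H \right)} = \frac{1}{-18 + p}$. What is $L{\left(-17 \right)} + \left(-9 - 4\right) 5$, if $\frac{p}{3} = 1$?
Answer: $- \frac{976}{15} \approx -65.067$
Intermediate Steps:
$p = 3$ ($p = 3 \cdot 1 = 3$)
$L{\left(H \right)} = - \frac{1}{15}$ ($L{\left(H \right)} = \frac{1}{-18 + 3} = \frac{1}{-15} = - \frac{1}{15}$)
$L{\left(-17 \right)} + \left(-9 - 4\right) 5 = - \frac{1}{15} + \left(-9 - 4\right) 5 = - \frac{1}{15} - 65 = - \frac{976}{15}$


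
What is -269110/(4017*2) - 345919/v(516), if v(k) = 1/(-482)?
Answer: 669766157731/4017 ≈ 1.6673e+8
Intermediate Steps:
v(k) = -1/482
-269110/(4017*2) - 345919/v(516) = -269110/(4017*2) - 345919/(-1/482) = -269110/8034 - 345919*(-482) = -269110*1/8034 + 166732958 = -134555/4017 + 166732958 = 669766157731/4017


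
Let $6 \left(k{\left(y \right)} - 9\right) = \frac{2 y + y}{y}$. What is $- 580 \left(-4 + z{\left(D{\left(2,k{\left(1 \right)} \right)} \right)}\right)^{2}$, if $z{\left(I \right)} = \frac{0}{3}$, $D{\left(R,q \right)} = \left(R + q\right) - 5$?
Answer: $-9280$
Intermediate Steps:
$k{\left(y \right)} = \frac{19}{2}$ ($k{\left(y \right)} = 9 + \frac{\left(2 y + y\right) \frac{1}{y}}{6} = 9 + \frac{3 y \frac{1}{y}}{6} = 9 + \frac{1}{6} \cdot 3 = 9 + \frac{1}{2} = \frac{19}{2}$)
$D{\left(R,q \right)} = -5 + R + q$
$z{\left(I \right)} = 0$ ($z{\left(I \right)} = 0 \cdot \frac{1}{3} = 0$)
$- 580 \left(-4 + z{\left(D{\left(2,k{\left(1 \right)} \right)} \right)}\right)^{2} = - 580 \left(-4 + 0\right)^{2} = - 580 \left(-4\right)^{2} = \left(-580\right) 16 = -9280$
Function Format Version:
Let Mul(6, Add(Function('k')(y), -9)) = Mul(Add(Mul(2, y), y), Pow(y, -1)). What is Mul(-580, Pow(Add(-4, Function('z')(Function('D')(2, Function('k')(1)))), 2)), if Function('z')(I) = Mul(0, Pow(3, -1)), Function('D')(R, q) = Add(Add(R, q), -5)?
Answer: -9280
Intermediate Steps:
Function('k')(y) = Rational(19, 2) (Function('k')(y) = Add(9, Mul(Rational(1, 6), Mul(Add(Mul(2, y), y), Pow(y, -1)))) = Add(9, Mul(Rational(1, 6), Mul(Mul(3, y), Pow(y, -1)))) = Add(9, Mul(Rational(1, 6), 3)) = Add(9, Rational(1, 2)) = Rational(19, 2))
Function('D')(R, q) = Add(-5, R, q)
Function('z')(I) = 0 (Function('z')(I) = Mul(0, Rational(1, 3)) = 0)
Mul(-580, Pow(Add(-4, Function('z')(Function('D')(2, Function('k')(1)))), 2)) = Mul(-580, Pow(Add(-4, 0), 2)) = Mul(-580, Pow(-4, 2)) = Mul(-580, 16) = -9280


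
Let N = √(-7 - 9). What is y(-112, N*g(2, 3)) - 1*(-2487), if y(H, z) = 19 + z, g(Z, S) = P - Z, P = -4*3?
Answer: 2506 - 56*I ≈ 2506.0 - 56.0*I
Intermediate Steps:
P = -12
N = 4*I (N = √(-16) = 4*I ≈ 4.0*I)
g(Z, S) = -12 - Z
y(-112, N*g(2, 3)) - 1*(-2487) = (19 + (4*I)*(-12 - 1*2)) - 1*(-2487) = (19 + (4*I)*(-12 - 2)) + 2487 = (19 + (4*I)*(-14)) + 2487 = (19 - 56*I) + 2487 = 2506 - 56*I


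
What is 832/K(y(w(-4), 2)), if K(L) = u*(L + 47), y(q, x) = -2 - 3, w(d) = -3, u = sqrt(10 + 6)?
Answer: 104/21 ≈ 4.9524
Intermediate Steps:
u = 4 (u = sqrt(16) = 4)
y(q, x) = -5
K(L) = 188 + 4*L (K(L) = 4*(L + 47) = 4*(47 + L) = 188 + 4*L)
832/K(y(w(-4), 2)) = 832/(188 + 4*(-5)) = 832/(188 - 20) = 832/168 = 832*(1/168) = 104/21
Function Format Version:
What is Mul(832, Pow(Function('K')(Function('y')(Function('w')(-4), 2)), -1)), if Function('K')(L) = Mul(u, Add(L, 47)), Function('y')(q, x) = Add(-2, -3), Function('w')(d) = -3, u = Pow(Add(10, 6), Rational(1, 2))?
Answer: Rational(104, 21) ≈ 4.9524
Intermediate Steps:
u = 4 (u = Pow(16, Rational(1, 2)) = 4)
Function('y')(q, x) = -5
Function('K')(L) = Add(188, Mul(4, L)) (Function('K')(L) = Mul(4, Add(L, 47)) = Mul(4, Add(47, L)) = Add(188, Mul(4, L)))
Mul(832, Pow(Function('K')(Function('y')(Function('w')(-4), 2)), -1)) = Mul(832, Pow(Add(188, Mul(4, -5)), -1)) = Mul(832, Pow(Add(188, -20), -1)) = Mul(832, Pow(168, -1)) = Mul(832, Rational(1, 168)) = Rational(104, 21)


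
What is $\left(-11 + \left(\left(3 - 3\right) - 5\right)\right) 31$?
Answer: $-496$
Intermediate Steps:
$\left(-11 + \left(\left(3 - 3\right) - 5\right)\right) 31 = \left(-11 + \left(0 - 5\right)\right) 31 = \left(-11 - 5\right) 31 = \left(-16\right) 31 = -496$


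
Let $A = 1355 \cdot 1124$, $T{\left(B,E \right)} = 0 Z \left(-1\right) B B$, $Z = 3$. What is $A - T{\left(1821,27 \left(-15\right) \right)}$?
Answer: $1523020$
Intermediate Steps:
$T{\left(B,E \right)} = 0$ ($T{\left(B,E \right)} = 0 \cdot 3 \left(-1\right) B B = 0 \left(-1\right) B B = 0 B B = 0 B = 0$)
$A = 1523020$
$A - T{\left(1821,27 \left(-15\right) \right)} = 1523020 - 0 = 1523020 + 0 = 1523020$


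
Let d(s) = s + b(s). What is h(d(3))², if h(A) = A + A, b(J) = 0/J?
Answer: 36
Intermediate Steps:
b(J) = 0
d(s) = s (d(s) = s + 0 = s)
h(A) = 2*A
h(d(3))² = (2*3)² = 6² = 36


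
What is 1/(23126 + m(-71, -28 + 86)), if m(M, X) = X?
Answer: 1/23184 ≈ 4.3133e-5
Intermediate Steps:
1/(23126 + m(-71, -28 + 86)) = 1/(23126 + (-28 + 86)) = 1/(23126 + 58) = 1/23184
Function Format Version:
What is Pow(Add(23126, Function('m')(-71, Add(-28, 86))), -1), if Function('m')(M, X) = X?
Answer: Rational(1, 23184) ≈ 4.3133e-5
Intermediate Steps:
Pow(Add(23126, Function('m')(-71, Add(-28, 86))), -1) = Pow(Add(23126, Add(-28, 86)), -1) = Pow(Add(23126, 58), -1) = Pow(23184, -1) = Rational(1, 23184)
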